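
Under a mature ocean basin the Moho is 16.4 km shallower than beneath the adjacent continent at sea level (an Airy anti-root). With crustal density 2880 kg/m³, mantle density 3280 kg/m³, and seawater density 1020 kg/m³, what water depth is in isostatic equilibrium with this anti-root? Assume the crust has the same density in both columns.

Replacing a thickness d of crust by seawater at the top must be balanced by replacing crust with mantle at the base: d (ρ_c − ρ_w) = a (ρ_m − ρ_c).
d = a (ρ_m − ρ_c)/(ρ_c − ρ_w) = 16.4 km × 400/1860 = 3.53 km.

3.53 km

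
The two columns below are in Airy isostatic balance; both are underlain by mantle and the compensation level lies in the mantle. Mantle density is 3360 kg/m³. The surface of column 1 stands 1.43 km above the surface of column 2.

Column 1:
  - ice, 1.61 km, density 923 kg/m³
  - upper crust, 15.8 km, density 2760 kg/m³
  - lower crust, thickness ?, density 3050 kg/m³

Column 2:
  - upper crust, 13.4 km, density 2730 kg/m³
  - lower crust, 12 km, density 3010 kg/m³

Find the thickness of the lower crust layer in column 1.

13 km

Take the compensation level at the base of the deeper column (depth z_c below the surface of column 1) and equate Σ ρ_i t_i down to z_c; mantle fills any gap and the z_c terms cancel.
Column 1: 1.61×923 + 15.8×2760 + x×3050 + (z_c − 17.41 − x)×3360
Column 2: 1.43×0 + 13.4×2730 + 12×3010 + (z_c − 1.43 − 25.4)×3360
The z_c×3360 term appears on both sides and cancels. Collect the known terms of each column as K = Σ(ρt)_known − 3360 × (depth of known layers): K_1 = 45094.03 − 3360×17.41 = −13403.57; K_2 = 72702 − 3360×(1.43 + 25.4) = −17446.8.
Balance: K_1 − x×(3360 − 3050) = K_2, so x = (K_1 − K_2)/(3360 − 3050) = 4043.23/310 = 13 km.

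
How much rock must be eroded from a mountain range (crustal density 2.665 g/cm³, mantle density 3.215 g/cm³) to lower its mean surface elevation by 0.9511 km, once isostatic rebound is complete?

5.56 km

Net drop Δ = e − u = e − e ρ_c/ρ_m = e (ρ_m − ρ_c)/ρ_m.
e = Δ ρ_m/(ρ_m − ρ_c) = 0.9511 km × 3.215/0.55 = 5.56 km.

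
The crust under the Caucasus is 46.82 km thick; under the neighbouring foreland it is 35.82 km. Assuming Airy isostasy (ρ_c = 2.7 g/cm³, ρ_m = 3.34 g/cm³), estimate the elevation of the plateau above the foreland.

Excess crust Δ = 46.82 km − 35.82 km = 11 km, split between elevation h and root r with h + r = Δ.
Airy balance ρ_c h = (ρ_m − ρ_c) r gives r = h ρ_c/(ρ_m − ρ_c), so h (1 + ρ_c/(ρ_m − ρ_c)) = Δ, i.e. h = Δ (ρ_m − ρ_c)/ρ_m.
h = 11 km × 0.64/3.34 = 2.11 km.

2.11 km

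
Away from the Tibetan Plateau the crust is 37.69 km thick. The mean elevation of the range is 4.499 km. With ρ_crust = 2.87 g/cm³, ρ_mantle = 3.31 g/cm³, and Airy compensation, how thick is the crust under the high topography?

Root depth r = h ρ_c / (ρ_m − ρ_c) = 4.499 km × 2.87 / 0.44 = 29.35 km.
Total thickness = T + h + r = 37.69 km + 4.499 km + 29.35 km = 71.5 km.

71.5 km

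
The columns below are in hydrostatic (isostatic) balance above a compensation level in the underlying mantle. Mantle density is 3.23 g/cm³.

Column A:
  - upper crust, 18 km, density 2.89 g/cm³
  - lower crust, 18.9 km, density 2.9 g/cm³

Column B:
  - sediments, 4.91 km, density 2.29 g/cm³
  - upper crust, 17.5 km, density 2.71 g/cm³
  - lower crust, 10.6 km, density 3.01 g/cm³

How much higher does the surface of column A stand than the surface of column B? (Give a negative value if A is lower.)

For any compensation level in the mantle, the mantle terms cancel and isostasy reduces to e = (Σt_A − Σt_B) − (Σ(ρt)_A − Σ(ρt)_B) / ρ_m.
Σt_A = 36.9 km; Σt_B = 33.01 km; Σ(ρt)_A = 106.83; Σ(ρt)_B = 90.5749 (in km·g/cm³).
e = (36.9 − 33.01) − (106.83 − 90.5749) / 3.23 = −1.14 km.

−1.14 km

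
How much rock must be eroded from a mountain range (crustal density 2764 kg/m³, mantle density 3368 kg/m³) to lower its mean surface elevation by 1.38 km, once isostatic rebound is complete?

Net drop Δ = e − u = e − e ρ_c/ρ_m = e (ρ_m − ρ_c)/ρ_m.
e = Δ ρ_m/(ρ_m − ρ_c) = 1.38 km × 3368/604 = 7.7 km.

7.7 km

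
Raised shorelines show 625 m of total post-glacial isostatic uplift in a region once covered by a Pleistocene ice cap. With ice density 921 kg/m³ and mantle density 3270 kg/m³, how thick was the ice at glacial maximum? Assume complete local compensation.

2220 m

u = t ρ_ice/ρ_m → t = u ρ_m/ρ_ice = 625 m × 3270/921 = 2220 m.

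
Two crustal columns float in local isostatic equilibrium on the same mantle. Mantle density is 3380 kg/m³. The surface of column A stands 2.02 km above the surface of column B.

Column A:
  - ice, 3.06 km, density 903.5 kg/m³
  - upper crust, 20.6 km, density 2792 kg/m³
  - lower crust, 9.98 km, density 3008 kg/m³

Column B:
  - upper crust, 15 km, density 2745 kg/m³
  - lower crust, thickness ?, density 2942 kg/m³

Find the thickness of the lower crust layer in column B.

Take the compensation level at the base of the deeper column (depth z_c below the surface of column A) and equate Σ ρ_i t_i down to z_c; mantle fills any gap and the z_c terms cancel.
Column A: 3.06×903.5 + 20.6×2792 + 9.98×3008 + (z_c − 33.64)×3380
Column B: 2.02×0 + 15×2745 + x×2942 + (z_c − 2.02 − 15 − x)×3380
The z_c×3380 term appears on both sides and cancels. Collect the known terms of each column as K = Σ(ρt)_known − 3380 × (depth of known layers): K_A = 90299.75 − 3380×33.64 = −23403.45; K_B = 41175 − 3380×(2.02 + 15) = −16352.6.
Balance: K_A = K_B − x×(3380 − 2942), so x = (K_B − K_A)/(3380 − 2942) = 7050.85/438 = 16.1 km.

16.1 km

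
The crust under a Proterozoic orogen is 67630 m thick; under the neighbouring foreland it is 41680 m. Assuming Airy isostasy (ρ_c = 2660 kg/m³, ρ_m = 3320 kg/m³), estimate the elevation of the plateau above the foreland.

5160 m

Excess crust Δ = 67630 m − 41680 m = 25950 m, split between elevation h and root r with h + r = Δ.
Airy balance ρ_c h = (ρ_m − ρ_c) r gives r = h ρ_c/(ρ_m − ρ_c), so h (1 + ρ_c/(ρ_m − ρ_c)) = Δ, i.e. h = Δ (ρ_m − ρ_c)/ρ_m.
h = 25950 m × 660/3320 = 5160 m.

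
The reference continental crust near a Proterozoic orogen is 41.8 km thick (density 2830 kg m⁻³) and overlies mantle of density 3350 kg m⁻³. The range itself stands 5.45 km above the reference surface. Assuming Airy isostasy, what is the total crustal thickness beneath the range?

76.9 km

Root depth r = h ρ_c / (ρ_m − ρ_c) = 5.45 km × 2830 / 520 = 29.66 km.
Total thickness = T + h + r = 41.8 km + 5.45 km + 29.66 km = 76.9 km.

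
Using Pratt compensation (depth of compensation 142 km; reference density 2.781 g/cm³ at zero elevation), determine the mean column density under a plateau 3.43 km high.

Pratt balance: ρ_ref D = ρ (D + h).
ρ = ρ_ref D/(D + h) = 2.781 × 142 km/(142 km + 3.43 km) = 2.72 g/cm³.

2.72 g/cm³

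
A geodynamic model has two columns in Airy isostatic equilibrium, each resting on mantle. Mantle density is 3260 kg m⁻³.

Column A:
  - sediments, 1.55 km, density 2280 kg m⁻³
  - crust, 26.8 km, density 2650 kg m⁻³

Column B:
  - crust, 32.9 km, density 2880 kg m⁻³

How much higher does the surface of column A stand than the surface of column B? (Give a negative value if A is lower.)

1.65 km

For any compensation level in the mantle, the mantle terms cancel and isostasy reduces to e = (Σt_A − Σt_B) − (Σ(ρt)_A − Σ(ρt)_B) / ρ_m.
Σt_A = 28.35 km; Σt_B = 32.9 km; Σ(ρt)_A = 74554; Σ(ρt)_B = 94752 (in km·kg m⁻³).
e = (28.35 − 32.9) − (74554 − 94752) / 3260 = 1.65 km.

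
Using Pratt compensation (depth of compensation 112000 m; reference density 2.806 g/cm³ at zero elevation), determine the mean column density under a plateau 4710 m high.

Pratt balance: ρ_ref D = ρ (D + h).
ρ = ρ_ref D/(D + h) = 2.806 × 112000 m/(112000 m + 4710 m) = 2.69 g/cm³.

2.69 g/cm³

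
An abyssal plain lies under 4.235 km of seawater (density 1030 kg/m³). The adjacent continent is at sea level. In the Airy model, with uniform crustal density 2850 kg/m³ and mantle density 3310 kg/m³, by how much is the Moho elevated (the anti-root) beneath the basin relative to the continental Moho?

16.8 km

Isostatic balance requires: replacing crust with seawater at the top is compensated by replacing crust with mantle at the base: d (ρ_c − ρ_w) = a (ρ_m − ρ_c).
a = d (ρ_c − ρ_w)/(ρ_m − ρ_c) = 4.235 km × 1820/460 = 16.8 km.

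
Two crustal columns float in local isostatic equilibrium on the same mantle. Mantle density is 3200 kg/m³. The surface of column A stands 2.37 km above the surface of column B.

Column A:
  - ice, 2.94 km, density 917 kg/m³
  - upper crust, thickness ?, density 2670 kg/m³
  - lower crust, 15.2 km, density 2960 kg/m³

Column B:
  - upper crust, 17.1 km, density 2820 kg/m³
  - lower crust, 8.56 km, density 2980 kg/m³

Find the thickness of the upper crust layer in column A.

Take the compensation level at the base of the deeper column (depth z_c below the surface of column A) and equate Σ ρ_i t_i down to z_c; mantle fills any gap and the z_c terms cancel.
Column A: 2.94×917 + x×2670 + 15.2×2960 + (z_c − 18.14 − x)×3200
Column B: 2.37×0 + 17.1×2820 + 8.56×2980 + (z_c − 2.37 − 25.66)×3200
The z_c×3200 term appears on both sides and cancels. Collect the known terms of each column as K = Σ(ρt)_known − 3200 × (depth of known layers): K_A = 47687.98 − 3200×18.14 = −10360.02; K_B = 73730.8 − 3200×(2.37 + 25.66) = −15965.2.
Balance: K_A − x×(3200 − 2670) = K_B, so x = (K_A − K_B)/(3200 − 2670) = 5605.18/530 = 10.6 km.

10.6 km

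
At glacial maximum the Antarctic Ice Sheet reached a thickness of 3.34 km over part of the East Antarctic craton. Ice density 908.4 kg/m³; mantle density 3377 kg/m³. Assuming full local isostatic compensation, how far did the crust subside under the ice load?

Equating mass per unit area of the two columns: the ice load ρ_ice t is balanced by mantle displaced below, ρ_m s.
s = t ρ_ice / ρ_m = 3.34 km × 908.4/3377 = 0.898 km.

0.898 km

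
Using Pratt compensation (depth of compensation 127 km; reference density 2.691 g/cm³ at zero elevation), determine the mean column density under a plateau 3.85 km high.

2.61 g/cm³

Pratt balance: ρ_ref D = ρ (D + h).
ρ = ρ_ref D/(D + h) = 2.691 × 127 km/(127 km + 3.85 km) = 2.61 g/cm³.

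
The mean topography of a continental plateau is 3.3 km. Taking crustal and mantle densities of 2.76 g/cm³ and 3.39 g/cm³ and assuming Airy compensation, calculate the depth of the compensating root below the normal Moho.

14.5 km

Isostatic balance requires: the weight of the topography is balanced by the buoyancy of the root, ρ_c h = (ρ_m − ρ_c) r.
r = h · ρ_c / (ρ_m − ρ_c) = 3.3 km × 2.76 / (3.39 − 2.76) = 14.5 km.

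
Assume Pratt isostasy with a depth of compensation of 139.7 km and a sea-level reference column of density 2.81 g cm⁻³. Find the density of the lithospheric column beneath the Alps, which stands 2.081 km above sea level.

2.77 g cm⁻³

Pratt balance: ρ_ref D = ρ (D + h).
ρ = ρ_ref D/(D + h) = 2.81 × 139.7 km/(139.7 km + 2.081 km) = 2.77 g cm⁻³.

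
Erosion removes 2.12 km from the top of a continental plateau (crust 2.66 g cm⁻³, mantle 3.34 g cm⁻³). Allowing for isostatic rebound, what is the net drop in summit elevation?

Rebound u = e ρ_c/ρ_m = 2.12 km × 2.66/3.34 = 1.688 km.
Net surface drop = e − u = 2.12 km − 1.688 km = e (ρ_m − ρ_c)/ρ_m = 0.432 km.

0.432 km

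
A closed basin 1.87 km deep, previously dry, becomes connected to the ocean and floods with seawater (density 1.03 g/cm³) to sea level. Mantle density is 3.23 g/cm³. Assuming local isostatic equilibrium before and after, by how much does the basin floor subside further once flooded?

After flooding the water column is d + s deep. Its weight must equal the weight of mantle displaced by the extra subsidence s: (d + s) ρ_w = s ρ_m.
s = d ρ_w / (ρ_m − ρ_w) = 1.87 km × 1.03/(3.23 − 1.03) = 0.875 km.

0.875 km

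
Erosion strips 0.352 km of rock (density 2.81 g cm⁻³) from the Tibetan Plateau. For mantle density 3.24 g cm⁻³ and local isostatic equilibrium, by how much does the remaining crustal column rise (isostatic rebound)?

Unloading: uplift u = e ρ_c/ρ_m = 0.352 km × 2.81/3.24 = 0.305 km.

0.305 km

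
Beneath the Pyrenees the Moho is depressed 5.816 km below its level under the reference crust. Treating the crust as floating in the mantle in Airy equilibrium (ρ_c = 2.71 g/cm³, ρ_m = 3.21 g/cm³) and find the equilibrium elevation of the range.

Balancing pressure at the compensation depth: ρ_c h = (ρ_m − ρ_c) r.
h = r (ρ_m − ρ_c) / ρ_c = 5.816 km × (3.21 − 2.71) / 2.71 = 1.07 km.

1.07 km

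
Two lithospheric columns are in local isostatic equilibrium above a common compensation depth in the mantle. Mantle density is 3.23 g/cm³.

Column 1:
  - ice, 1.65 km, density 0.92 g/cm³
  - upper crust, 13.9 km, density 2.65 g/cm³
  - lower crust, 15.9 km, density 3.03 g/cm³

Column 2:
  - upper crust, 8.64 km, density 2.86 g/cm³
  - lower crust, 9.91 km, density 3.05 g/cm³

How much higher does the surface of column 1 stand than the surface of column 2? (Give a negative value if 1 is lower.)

3.12 km

For any compensation level in the mantle, the mantle terms cancel and isostasy reduces to e = (Σt_1 − Σt_2) − (Σ(ρt)_1 − Σ(ρt)_2) / ρ_m.
Σt_1 = 31.45 km; Σt_2 = 18.55 km; Σ(ρt)_1 = 86.53; Σ(ρt)_2 = 54.9359 (in km·g/cm³).
e = (31.45 − 18.55) − (86.53 − 54.9359) / 3.23 = 3.12 km.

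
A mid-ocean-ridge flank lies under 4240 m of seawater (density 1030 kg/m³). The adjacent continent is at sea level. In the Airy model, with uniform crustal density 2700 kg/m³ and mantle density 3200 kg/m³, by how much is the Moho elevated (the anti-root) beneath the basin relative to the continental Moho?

14200 m

Equating mass per unit area of the two columns: replacing crust with seawater at the top is compensated by replacing crust with mantle at the base: d (ρ_c − ρ_w) = a (ρ_m − ρ_c).
a = d (ρ_c − ρ_w)/(ρ_m − ρ_c) = 4240 m × 1670/500 = 14200 m.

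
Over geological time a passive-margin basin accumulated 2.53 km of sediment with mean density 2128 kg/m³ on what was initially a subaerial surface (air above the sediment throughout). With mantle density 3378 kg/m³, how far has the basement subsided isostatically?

Subaerial load: s = t ρ_sed / ρ_m = 2.53 km × 2128/3378 = 1.59 km.

1.59 km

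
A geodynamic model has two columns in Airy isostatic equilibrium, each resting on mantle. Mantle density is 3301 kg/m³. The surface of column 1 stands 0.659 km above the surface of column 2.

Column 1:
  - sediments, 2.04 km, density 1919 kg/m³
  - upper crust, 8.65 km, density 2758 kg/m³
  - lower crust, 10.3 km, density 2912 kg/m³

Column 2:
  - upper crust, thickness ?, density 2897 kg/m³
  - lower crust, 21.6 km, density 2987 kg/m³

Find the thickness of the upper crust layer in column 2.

6.35 km

Take the compensation level at the base of the deeper column (depth z_c below the surface of column 1) and equate Σ ρ_i t_i down to z_c; mantle fills any gap and the z_c terms cancel.
Column 1: 2.04×1919 + 8.65×2758 + 10.3×2912 + (z_c − 20.99)×3301
Column 2: 0.659×0 + x×2897 + 21.6×2987 + (z_c − 0.659 − 21.6 − x)×3301
The z_c×3301 term appears on both sides and cancels. Collect the known terms of each column as K = Σ(ρt)_known − 3301 × (depth of known layers): K_1 = 57765.06 − 3301×20.99 = −11522.93; K_2 = 64519.2 − 3301×(0.659 + 21.6) = −8957.759.
Balance: K_1 = K_2 − x×(3301 − 2897), so x = (K_2 − K_1)/(3301 − 2897) = 2565.17/404 = 6.35 km.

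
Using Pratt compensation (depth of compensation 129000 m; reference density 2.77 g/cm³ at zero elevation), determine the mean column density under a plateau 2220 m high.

Pratt balance: ρ_ref D = ρ (D + h).
ρ = ρ_ref D/(D + h) = 2.77 × 129000 m/(129000 m + 2220 m) = 2.72 g/cm³.

2.72 g/cm³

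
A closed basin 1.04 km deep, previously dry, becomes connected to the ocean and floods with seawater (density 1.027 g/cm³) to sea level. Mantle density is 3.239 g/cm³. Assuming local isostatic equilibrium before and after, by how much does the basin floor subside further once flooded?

After flooding the water column is d + s deep. Its weight must equal the weight of mantle displaced by the extra subsidence s: (d + s) ρ_w = s ρ_m.
s = d ρ_w / (ρ_m − ρ_w) = 1.04 km × 1.027/(3.239 − 1.027) = 0.483 km.

0.483 km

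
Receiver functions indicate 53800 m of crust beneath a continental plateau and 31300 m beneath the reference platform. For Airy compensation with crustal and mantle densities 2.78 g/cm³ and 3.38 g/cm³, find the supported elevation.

Excess crust Δ = 53800 m − 31300 m = 22500 m, split between elevation h and root r with h + r = Δ.
Airy balance ρ_c h = (ρ_m − ρ_c) r gives r = h ρ_c/(ρ_m − ρ_c), so h (1 + ρ_c/(ρ_m − ρ_c)) = Δ, i.e. h = Δ (ρ_m − ρ_c)/ρ_m.
h = 22500 m × 0.6/3.38 = 3990 m.

3990 m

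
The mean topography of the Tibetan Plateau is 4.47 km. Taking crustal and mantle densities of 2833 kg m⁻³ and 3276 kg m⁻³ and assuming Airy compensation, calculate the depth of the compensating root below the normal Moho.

For local isostatic compensation: the weight of the topography is balanced by the buoyancy of the root, ρ_c h = (ρ_m − ρ_c) r.
r = h · ρ_c / (ρ_m − ρ_c) = 4.47 km × 2833 / (3276 − 2833) = 28.6 km.

28.6 km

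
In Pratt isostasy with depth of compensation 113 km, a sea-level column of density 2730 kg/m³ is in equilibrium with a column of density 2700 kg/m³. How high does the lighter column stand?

1.26 km

ρ_ref D = ρ (D + h) → h = D (ρ_ref − ρ)/ρ.
h = 113 km × (2730 − 2700)/2700 = 1.26 km.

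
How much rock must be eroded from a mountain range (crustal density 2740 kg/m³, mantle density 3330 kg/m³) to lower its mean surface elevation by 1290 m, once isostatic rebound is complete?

7280 m

Net drop Δ = e − u = e − e ρ_c/ρ_m = e (ρ_m − ρ_c)/ρ_m.
e = Δ ρ_m/(ρ_m − ρ_c) = 1290 m × 3330/590 = 7280 m.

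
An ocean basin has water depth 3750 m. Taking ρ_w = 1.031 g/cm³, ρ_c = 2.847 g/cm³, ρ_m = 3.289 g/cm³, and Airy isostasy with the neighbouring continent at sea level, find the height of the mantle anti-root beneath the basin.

Equating mass per unit area of the two columns: replacing crust with seawater at the top is compensated by replacing crust with mantle at the base: d (ρ_c − ρ_w) = a (ρ_m − ρ_c).
a = d (ρ_c − ρ_w)/(ρ_m − ρ_c) = 3750 m × 1.816/0.442 = 15400 m.

15400 m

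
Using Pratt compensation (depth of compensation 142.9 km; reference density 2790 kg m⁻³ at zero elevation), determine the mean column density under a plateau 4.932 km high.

Pratt balance: ρ_ref D = ρ (D + h).
ρ = ρ_ref D/(D + h) = 2790 × 142.9 km/(142.9 km + 4.932 km) = 2700 kg m⁻³.

2700 kg m⁻³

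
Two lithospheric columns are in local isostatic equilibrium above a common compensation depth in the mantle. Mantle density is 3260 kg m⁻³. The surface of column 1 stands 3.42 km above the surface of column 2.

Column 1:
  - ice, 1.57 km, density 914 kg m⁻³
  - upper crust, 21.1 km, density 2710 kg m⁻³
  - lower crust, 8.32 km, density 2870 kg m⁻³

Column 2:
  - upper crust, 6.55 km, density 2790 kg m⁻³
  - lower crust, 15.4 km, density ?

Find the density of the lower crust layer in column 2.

2980 kg m⁻³

Take the compensation level at the base of the deeper column (depth z_c below the surface of column 1) and equate Σ ρ_i t_i down to z_c; mantle fills any gap and the z_c terms cancel.
Column 1: 1.57×914 + 21.1×2710 + 8.32×2870 + (z_c − 30.99)×3260
Column 2: 3.42×0 + 6.55×2790 + 15.4×ρ + (z_c − 3.42 − 21.95)×3260
The z_c×3260 term appears on both sides and cancels. Collect the known terms of each column as K = Σ(ρt)_known − 3260 × (depth of known layers): K_1 = 82494.38 − 3260×30.99 = −18533.02; K_2 = 18274.5 − 3260×(3.42 + 21.95) = −64431.7.
Balance: K_1 = K_2 + 15.4×ρ, so ρ = (K_1 − K_2)/15.4 = 45898.7/15.4 = 2980 kg m⁻³.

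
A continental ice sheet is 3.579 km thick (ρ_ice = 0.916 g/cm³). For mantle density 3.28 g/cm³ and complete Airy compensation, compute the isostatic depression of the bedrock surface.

1 km

Balancing pressure at the compensation depth: the ice load ρ_ice t is balanced by mantle displaced below, ρ_m s.
s = t ρ_ice / ρ_m = 3.579 km × 0.916/3.28 = 1 km.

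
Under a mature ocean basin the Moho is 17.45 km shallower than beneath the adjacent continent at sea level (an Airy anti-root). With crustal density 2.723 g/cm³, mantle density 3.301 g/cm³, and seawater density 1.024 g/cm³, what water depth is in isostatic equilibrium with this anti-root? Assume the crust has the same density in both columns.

Replacing a thickness d of crust by seawater at the top must be balanced by replacing crust with mantle at the base: d (ρ_c − ρ_w) = a (ρ_m − ρ_c).
d = a (ρ_m − ρ_c)/(ρ_c − ρ_w) = 17.45 km × 0.578/1.699 = 5.94 km.

5.94 km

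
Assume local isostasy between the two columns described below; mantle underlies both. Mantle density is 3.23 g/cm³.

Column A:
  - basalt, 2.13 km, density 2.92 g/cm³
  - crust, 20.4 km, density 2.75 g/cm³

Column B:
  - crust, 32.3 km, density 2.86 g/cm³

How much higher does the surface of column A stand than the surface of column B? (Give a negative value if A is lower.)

For any compensation level in the mantle, the mantle terms cancel and isostasy reduces to e = (Σt_A − Σt_B) − (Σ(ρt)_A − Σ(ρt)_B) / ρ_m.
Σt_A = 22.53 km; Σt_B = 32.3 km; Σ(ρt)_A = 62.3196; Σ(ρt)_B = 92.378 (in km·g/cm³).
e = (22.53 − 32.3) − (62.3196 − 92.378) / 3.23 = −0.464 km.

−0.464 km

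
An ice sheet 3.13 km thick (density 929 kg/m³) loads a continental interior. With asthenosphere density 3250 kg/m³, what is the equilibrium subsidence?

0.895 km

Isostatic balance requires: the ice load ρ_ice t is balanced by mantle displaced below, ρ_m s.
s = t ρ_ice / ρ_m = 3.13 km × 929/3250 = 0.895 km.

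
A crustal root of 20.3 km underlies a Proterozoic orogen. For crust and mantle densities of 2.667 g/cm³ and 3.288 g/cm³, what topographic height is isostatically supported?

4.73 km

Balancing pressure at the compensation depth: ρ_c h = (ρ_m − ρ_c) r.
h = r (ρ_m − ρ_c) / ρ_c = 20.3 km × (3.288 − 2.667) / 2.667 = 4.73 km.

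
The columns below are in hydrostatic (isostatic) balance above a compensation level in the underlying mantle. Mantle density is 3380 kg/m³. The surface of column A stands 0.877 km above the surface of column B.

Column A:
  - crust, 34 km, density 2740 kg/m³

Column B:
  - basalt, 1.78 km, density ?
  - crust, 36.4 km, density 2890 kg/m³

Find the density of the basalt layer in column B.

2840 kg/m³

Take the compensation level at the base of the deeper column (depth z_c below the surface of column A) and equate Σ ρ_i t_i down to z_c; mantle fills any gap and the z_c terms cancel.
Column A: 34×2740 + (z_c − 34)×3380
Column B: 0.877×0 + 1.78×ρ + 36.4×2890 + (z_c − 0.877 − 38.18)×3380
The z_c×3380 term appears on both sides and cancels. Collect the known terms of each column as K = Σ(ρt)_known − 3380 × (depth of known layers): K_A = 93160 − 3380×34 = −21760; K_B = 105196 − 3380×(0.877 + 38.18) = −26816.66.
Balance: K_A = K_B + 1.78×ρ, so ρ = (K_A − K_B)/1.78 = 5056.66/1.78 = 2840 kg/m³.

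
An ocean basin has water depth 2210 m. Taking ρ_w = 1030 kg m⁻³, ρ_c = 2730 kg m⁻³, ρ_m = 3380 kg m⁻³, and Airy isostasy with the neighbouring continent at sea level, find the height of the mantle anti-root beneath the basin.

5780 m

Equating mass per unit area of the two columns: replacing crust with seawater at the top is compensated by replacing crust with mantle at the base: d (ρ_c − ρ_w) = a (ρ_m − ρ_c).
a = d (ρ_c − ρ_w)/(ρ_m − ρ_c) = 2210 m × 1700/650 = 5780 m.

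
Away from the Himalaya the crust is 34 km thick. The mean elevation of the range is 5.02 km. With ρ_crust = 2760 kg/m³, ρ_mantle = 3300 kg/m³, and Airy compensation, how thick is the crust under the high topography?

Root depth r = h ρ_c / (ρ_m − ρ_c) = 5.02 km × 2760 / 540 = 25.66 km.
Total thickness = T + h + r = 34 km + 5.02 km + 25.66 km = 64.7 km.

64.7 km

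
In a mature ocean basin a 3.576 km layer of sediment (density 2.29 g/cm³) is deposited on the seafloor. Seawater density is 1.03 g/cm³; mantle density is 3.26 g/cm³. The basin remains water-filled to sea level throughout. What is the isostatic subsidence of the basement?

Submarine loading: the sediment displaces seawater, and the subsidence is in turn flooded, so s (ρ_m − ρ_w) = t (ρ_sed − ρ_w).
s = 3.576 km × (2.29 − 1.03) / (3.26 − 1.03) = 2.02 km.

2.02 km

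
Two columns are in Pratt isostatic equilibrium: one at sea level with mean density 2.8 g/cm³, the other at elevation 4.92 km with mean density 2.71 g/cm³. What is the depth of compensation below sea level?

148 km

ρ_ref D = ρ (D + h) → D (ρ_ref − ρ) = ρ h.
D = ρ h/(ρ_ref − ρ) = 2.71 × 4.92 km/(2.8 − 2.71) = 148 km.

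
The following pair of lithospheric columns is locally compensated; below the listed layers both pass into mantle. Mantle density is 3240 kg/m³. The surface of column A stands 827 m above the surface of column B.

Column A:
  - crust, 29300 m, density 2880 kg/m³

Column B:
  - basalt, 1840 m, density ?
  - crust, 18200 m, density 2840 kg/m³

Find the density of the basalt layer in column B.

Take the compensation level at the base of the deeper column (depth z_c below the surface of column A) and equate Σ ρ_i t_i down to z_c; mantle fills any gap and the z_c terms cancel.
Column A: 29300×2880 + (z_c − 29300)×3240
Column B: 827×0 + 1840×ρ + 18200×2840 + (z_c − 827 − 20040)×3240
The z_c×3240 term appears on both sides and cancels. Collect the known terms of each column as K = Σ(ρt)_known − 3240 × (depth of known layers): K_A = 84384000 − 3240×29300 = −10548000; K_B = 51688000 − 3240×(827 + 20040) = −15921080.
Balance: K_A = K_B + 1840×ρ, so ρ = (K_A − K_B)/1840 = 5373080/1840 = 2920 kg/m³.

2920 kg/m³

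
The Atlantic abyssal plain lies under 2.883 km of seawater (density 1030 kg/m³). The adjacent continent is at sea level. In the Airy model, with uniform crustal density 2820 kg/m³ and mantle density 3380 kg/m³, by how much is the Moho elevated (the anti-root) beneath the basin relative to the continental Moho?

9.22 km

Isostatic balance requires: replacing crust with seawater at the top is compensated by replacing crust with mantle at the base: d (ρ_c − ρ_w) = a (ρ_m − ρ_c).
a = d (ρ_c − ρ_w)/(ρ_m − ρ_c) = 2.883 km × 1790/560 = 9.22 km.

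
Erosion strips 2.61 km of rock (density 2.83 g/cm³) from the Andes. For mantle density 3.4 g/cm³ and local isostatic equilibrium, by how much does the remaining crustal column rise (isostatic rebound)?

Unloading: uplift u = e ρ_c/ρ_m = 2.61 km × 2.83/3.4 = 2.17 km.

2.17 km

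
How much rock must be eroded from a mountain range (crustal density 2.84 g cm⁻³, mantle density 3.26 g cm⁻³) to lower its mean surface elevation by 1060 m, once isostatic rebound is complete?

8230 m

Net drop Δ = e − u = e − e ρ_c/ρ_m = e (ρ_m − ρ_c)/ρ_m.
e = Δ ρ_m/(ρ_m − ρ_c) = 1060 m × 3.26/0.42 = 8230 m.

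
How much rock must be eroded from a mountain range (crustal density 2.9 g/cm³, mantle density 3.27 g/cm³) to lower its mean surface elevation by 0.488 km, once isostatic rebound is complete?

4.31 km

Net drop Δ = e − u = e − e ρ_c/ρ_m = e (ρ_m − ρ_c)/ρ_m.
e = Δ ρ_m/(ρ_m − ρ_c) = 0.488 km × 3.27/0.37 = 4.31 km.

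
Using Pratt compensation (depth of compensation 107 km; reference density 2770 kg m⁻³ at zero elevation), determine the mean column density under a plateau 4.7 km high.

2650 kg m⁻³

Pratt balance: ρ_ref D = ρ (D + h).
ρ = ρ_ref D/(D + h) = 2770 × 107 km/(107 km + 4.7 km) = 2650 kg m⁻³.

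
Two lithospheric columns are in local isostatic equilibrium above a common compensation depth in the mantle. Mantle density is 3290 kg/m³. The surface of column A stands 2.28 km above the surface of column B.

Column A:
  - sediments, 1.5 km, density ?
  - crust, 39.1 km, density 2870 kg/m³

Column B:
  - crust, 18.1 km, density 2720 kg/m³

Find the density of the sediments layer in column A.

Take the compensation level at the base of the deeper column (depth z_c below the surface of column A) and equate Σ ρ_i t_i down to z_c; mantle fills any gap and the z_c terms cancel.
Column A: 1.5×ρ + 39.1×2870 + (z_c − 40.6)×3290
Column B: 2.28×0 + 18.1×2720 + (z_c − 2.28 − 18.1)×3290
The z_c×3290 term appears on both sides and cancels. Collect the known terms of each column as K = Σ(ρt)_known − 3290 × (depth of known layers): K_A = 112217 − 3290×40.6 = −21357; K_B = 49232 − 3290×(2.28 + 18.1) = −17818.2.
Balance: K_A + 1.5×ρ = K_B, so ρ = (K_B − K_A)/1.5 = 3538.8/1.5 = 2360 kg/m³.

2360 kg/m³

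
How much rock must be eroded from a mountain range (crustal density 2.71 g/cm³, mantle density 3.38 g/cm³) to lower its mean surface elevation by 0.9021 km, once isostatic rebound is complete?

4.55 km

Net drop Δ = e − u = e − e ρ_c/ρ_m = e (ρ_m − ρ_c)/ρ_m.
e = Δ ρ_m/(ρ_m − ρ_c) = 0.9021 km × 3.38/0.67 = 4.55 km.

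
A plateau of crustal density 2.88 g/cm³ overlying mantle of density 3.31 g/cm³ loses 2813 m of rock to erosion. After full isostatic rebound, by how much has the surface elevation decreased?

Rebound u = e ρ_c/ρ_m = 2813 m × 2.88/3.31 = 2448 m.
Net surface drop = e − u = 2813 m − 2448 m = e (ρ_m − ρ_c)/ρ_m = 365 m.

365 m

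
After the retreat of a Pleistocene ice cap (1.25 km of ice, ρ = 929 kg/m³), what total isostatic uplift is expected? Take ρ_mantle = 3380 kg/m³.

Removing the load lets mantle flow back in; uplift u satisfies ρ_ice t = ρ_m u.
u = t ρ_ice/ρ_m = 1.25 km × 929/3380 = 0.344 km.

0.344 km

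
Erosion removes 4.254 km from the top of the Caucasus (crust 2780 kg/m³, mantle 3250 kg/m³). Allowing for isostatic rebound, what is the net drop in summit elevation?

0.615 km

Rebound u = e ρ_c/ρ_m = 4.254 km × 2780/3250 = 3.639 km.
Net surface drop = e − u = 4.254 km − 3.639 km = e (ρ_m − ρ_c)/ρ_m = 0.615 km.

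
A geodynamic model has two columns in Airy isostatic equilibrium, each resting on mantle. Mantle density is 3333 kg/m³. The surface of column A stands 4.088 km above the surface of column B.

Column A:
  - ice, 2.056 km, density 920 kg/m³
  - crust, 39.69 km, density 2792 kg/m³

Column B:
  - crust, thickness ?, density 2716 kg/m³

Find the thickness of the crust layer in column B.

20.8 km

Take the compensation level at the base of the deeper column (depth z_c below the surface of column A) and equate Σ ρ_i t_i down to z_c; mantle fills any gap and the z_c terms cancel.
Column A: 2.056×920 + 39.69×2792 + (z_c − 41.746)×3333
Column B: 4.088×0 + x×2716 + (z_c − 4.088 − 0 − x)×3333
The z_c×3333 term appears on both sides and cancels. Collect the known terms of each column as K = Σ(ρt)_known − 3333 × (depth of known layers): K_A = 112706 − 3333×41.746 = −26433.418; K_B = 0 − 3333×(4.088 + 0) = −13625.304.
Balance: K_A = K_B − x×(3333 − 2716), so x = (K_B − K_A)/(3333 − 2716) = 12808.1/617 = 20.8 km.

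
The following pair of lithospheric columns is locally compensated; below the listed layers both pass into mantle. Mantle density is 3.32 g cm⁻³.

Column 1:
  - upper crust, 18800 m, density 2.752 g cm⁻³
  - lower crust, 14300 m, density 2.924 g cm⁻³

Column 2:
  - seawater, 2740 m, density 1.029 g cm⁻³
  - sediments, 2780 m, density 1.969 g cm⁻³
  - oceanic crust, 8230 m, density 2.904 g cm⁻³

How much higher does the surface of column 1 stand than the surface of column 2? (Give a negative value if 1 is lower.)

869 m

For any compensation level in the mantle, the mantle terms cancel and isostasy reduces to e = (Σt_1 − Σt_2) − (Σ(ρt)_1 − Σ(ρt)_2) / ρ_m.
Σt_1 = 33100 m; Σt_2 = 13750 m; Σ(ρt)_1 = 93550.8; Σ(ρt)_2 = 32193.2 (in m·g cm⁻³).
e = (33100 − 13750) − (93550.8 − 32193.2) / 3.32 = 869 m.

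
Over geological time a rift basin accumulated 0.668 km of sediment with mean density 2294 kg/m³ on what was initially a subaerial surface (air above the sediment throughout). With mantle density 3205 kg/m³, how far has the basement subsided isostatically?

0.478 km

Subaerial load: s = t ρ_sed / ρ_m = 0.668 km × 2294/3205 = 0.478 km.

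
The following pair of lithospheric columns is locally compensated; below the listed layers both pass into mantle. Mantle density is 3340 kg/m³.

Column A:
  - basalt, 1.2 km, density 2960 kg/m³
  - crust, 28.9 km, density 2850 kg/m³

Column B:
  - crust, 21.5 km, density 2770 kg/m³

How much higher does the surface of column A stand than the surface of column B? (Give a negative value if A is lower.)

0.707 km

For any compensation level in the mantle, the mantle terms cancel and isostasy reduces to e = (Σt_A − Σt_B) − (Σ(ρt)_A − Σ(ρt)_B) / ρ_m.
Σt_A = 30.1 km; Σt_B = 21.5 km; Σ(ρt)_A = 85917; Σ(ρt)_B = 59555 (in km·kg/m³).
e = (30.1 − 21.5) − (85917 − 59555) / 3340 = 0.707 km.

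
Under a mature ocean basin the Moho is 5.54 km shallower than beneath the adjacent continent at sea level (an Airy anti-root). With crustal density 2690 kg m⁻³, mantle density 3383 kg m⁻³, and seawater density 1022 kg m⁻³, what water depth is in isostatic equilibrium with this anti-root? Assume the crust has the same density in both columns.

2.3 km

Replacing a thickness d of crust by seawater at the top must be balanced by replacing crust with mantle at the base: d (ρ_c − ρ_w) = a (ρ_m − ρ_c).
d = a (ρ_m − ρ_c)/(ρ_c − ρ_w) = 5.54 km × 693/1668 = 2.3 km.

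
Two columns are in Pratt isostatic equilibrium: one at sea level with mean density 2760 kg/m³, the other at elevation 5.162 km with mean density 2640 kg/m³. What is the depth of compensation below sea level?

114 km

ρ_ref D = ρ (D + h) → D (ρ_ref − ρ) = ρ h.
D = ρ h/(ρ_ref − ρ) = 2640 × 5.162 km/(2760 − 2640) = 114 km.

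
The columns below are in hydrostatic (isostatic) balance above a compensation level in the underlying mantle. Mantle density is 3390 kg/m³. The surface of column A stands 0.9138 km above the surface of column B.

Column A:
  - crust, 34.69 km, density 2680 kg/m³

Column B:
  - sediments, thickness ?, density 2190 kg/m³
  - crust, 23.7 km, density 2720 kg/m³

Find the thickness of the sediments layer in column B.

Take the compensation level at the base of the deeper column (depth z_c below the surface of column A) and equate Σ ρ_i t_i down to z_c; mantle fills any gap and the z_c terms cancel.
Column A: 34.69×2680 + (z_c − 34.69)×3390
Column B: 0.9138×0 + x×2190 + 23.7×2720 + (z_c − 0.9138 − 23.7 − x)×3390
The z_c×3390 term appears on both sides and cancels. Collect the known terms of each column as K = Σ(ρt)_known − 3390 × (depth of known layers): K_A = 92969.2 − 3390×34.69 = −24629.9; K_B = 64464 − 3390×(0.9138 + 23.7) = −18976.782.
Balance: K_A = K_B − x×(3390 − 2190), so x = (K_B − K_A)/(3390 − 2190) = 5653.12/1200 = 4.71 km.

4.71 km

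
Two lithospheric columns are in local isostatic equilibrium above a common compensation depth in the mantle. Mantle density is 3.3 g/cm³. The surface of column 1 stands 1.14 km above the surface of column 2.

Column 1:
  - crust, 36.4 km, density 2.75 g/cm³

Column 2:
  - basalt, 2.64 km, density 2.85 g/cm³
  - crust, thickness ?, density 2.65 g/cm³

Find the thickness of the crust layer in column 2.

23.2 km

Take the compensation level at the base of the deeper column (depth z_c below the surface of column 1) and equate Σ ρ_i t_i down to z_c; mantle fills any gap and the z_c terms cancel.
Column 1: 36.4×2.75 + (z_c − 36.4)×3.3
Column 2: 1.14×0 + 2.64×2.85 + x×2.65 + (z_c − 1.14 − 2.64 − x)×3.3
The z_c×3.3 term appears on both sides and cancels. Collect the known terms of each column as K = Σ(ρt)_known − 3.3 × (depth of known layers): K_1 = 100.1 − 3.3×36.4 = −20.02; K_2 = 7.524 − 3.3×(1.14 + 2.64) = −4.95.
Balance: K_1 = K_2 − x×(3.3 − 2.65), so x = (K_2 − K_1)/(3.3 − 2.65) = 15.07/0.65 = 23.2 km.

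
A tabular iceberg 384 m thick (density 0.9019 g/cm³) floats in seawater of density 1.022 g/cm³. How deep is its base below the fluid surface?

339 m

Draft d = t ρ_obj/ρ_fluid = 384 m × 0.9019/1.022 = 339 m.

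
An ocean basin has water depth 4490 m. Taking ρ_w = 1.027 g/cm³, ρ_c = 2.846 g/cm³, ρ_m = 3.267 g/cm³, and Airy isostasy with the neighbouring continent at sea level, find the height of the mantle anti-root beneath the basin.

Balancing pressure at the compensation depth: replacing crust with seawater at the top is compensated by replacing crust with mantle at the base: d (ρ_c − ρ_w) = a (ρ_m − ρ_c).
a = d (ρ_c − ρ_w)/(ρ_m − ρ_c) = 4490 m × 1.819/0.421 = 19400 m.

19400 m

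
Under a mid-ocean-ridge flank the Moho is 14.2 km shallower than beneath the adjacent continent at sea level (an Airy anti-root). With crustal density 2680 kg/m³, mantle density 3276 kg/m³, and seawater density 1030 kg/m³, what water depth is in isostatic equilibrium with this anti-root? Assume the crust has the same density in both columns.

Replacing a thickness d of crust by seawater at the top must be balanced by replacing crust with mantle at the base: d (ρ_c − ρ_w) = a (ρ_m − ρ_c).
d = a (ρ_m − ρ_c)/(ρ_c − ρ_w) = 14.2 km × 596/1650 = 5.13 km.

5.13 km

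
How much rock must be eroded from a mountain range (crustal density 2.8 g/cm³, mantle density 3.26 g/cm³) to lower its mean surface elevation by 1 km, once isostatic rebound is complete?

Net drop Δ = e − u = e − e ρ_c/ρ_m = e (ρ_m − ρ_c)/ρ_m.
e = Δ ρ_m/(ρ_m − ρ_c) = 1 km × 3.26/0.46 = 7.09 km.

7.09 km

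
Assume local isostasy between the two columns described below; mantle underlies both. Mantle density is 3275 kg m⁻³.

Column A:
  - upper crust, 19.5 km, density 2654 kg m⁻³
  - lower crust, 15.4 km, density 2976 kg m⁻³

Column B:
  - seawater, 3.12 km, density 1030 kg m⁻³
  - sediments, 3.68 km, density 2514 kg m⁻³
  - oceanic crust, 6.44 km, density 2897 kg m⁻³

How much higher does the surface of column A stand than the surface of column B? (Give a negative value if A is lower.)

1.37 km

For any compensation level in the mantle, the mantle terms cancel and isostasy reduces to e = (Σt_A − Σt_B) − (Σ(ρt)_A − Σ(ρt)_B) / ρ_m.
Σt_A = 34.9 km; Σt_B = 13.24 km; Σ(ρt)_A = 97583.4; Σ(ρt)_B = 31121.8 (in km·kg m⁻³).
e = (34.9 − 13.24) − (97583.4 − 31121.8) / 3275 = 1.37 km.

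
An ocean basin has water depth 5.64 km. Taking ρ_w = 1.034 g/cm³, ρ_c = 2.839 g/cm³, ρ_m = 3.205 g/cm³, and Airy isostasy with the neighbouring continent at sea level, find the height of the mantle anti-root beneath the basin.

Isostatic balance requires: replacing crust with seawater at the top is compensated by replacing crust with mantle at the base: d (ρ_c − ρ_w) = a (ρ_m − ρ_c).
a = d (ρ_c − ρ_w)/(ρ_m − ρ_c) = 5.64 km × 1.805/0.366 = 27.8 km.

27.8 km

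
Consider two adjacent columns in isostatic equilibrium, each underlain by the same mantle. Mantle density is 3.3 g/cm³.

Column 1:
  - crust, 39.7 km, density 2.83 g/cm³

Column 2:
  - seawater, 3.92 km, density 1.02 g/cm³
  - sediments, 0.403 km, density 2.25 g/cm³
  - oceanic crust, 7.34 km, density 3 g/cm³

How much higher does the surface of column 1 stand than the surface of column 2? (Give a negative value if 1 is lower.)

2.15 km

For any compensation level in the mantle, the mantle terms cancel and isostasy reduces to e = (Σt_1 − Σt_2) − (Σ(ρt)_1 − Σ(ρt)_2) / ρ_m.
Σt_1 = 39.7 km; Σt_2 = 11.663 km; Σ(ρt)_1 = 112.351; Σ(ρt)_2 = 26.92515 (in km·g/cm³).
e = (39.7 − 11.663) − (112.351 − 26.92515) / 3.3 = 2.15 km.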